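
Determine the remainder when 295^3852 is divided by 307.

81

Using repeated squaring:
3852 in binary is 111100001100, i.e. 3852 = 2048 + 1024 + 512 + 256 + 8 + 4.
295^1 ≡ 295 (mod 307)
295^2 ≡ 295^2 = 87025 ≡ 144 (mod 307)
295^4 ≡ 144^2 = 20736 ≡ 167 (mod 307)
295^8 ≡ 167^2 = 27889 ≡ 259 (mod 307)
295^16 ≡ 259^2 = 67081 ≡ 155 (mod 307)
295^32 ≡ 155^2 = 24025 ≡ 79 (mod 307)
295^64 ≡ 79^2 = 6241 ≡ 101 (mod 307)
295^128 ≡ 101^2 = 10201 ≡ 70 (mod 307)
295^256 ≡ 70^2 = 4900 ≡ 295 (mod 307)
295^512 ≡ 295^2 = 87025 ≡ 144 (mod 307)
295^1024 ≡ 144^2 = 20736 ≡ 167 (mod 307)
295^2048 ≡ 167^2 = 27889 ≡ 259 (mod 307)
295^3852 = 295^2048 * 295^1024 * 295^512 * 295^256 * 295^8 * 295^4 ≡ 259 * 167 * 144 * 295 * 259 * 167 (mod 307).
Accumulate the product:
259 * 167 = 43253 ≡ 273
273 * 144 = 39312 ≡ 16
16 * 295 = 4720 ≡ 115
115 * 259 = 29785 ≡ 6
6 * 167 = 1002 ≡ 81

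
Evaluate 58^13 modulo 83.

32

13 in binary is 1101, i.e. 13 = 8 + 4 + 1.
58^1 ≡ 58 (mod 83)
58^2 ≡ 58^2 = 3364 ≡ 44 (mod 83)
58^4 ≡ 44^2 = 1936 ≡ 27 (mod 83)
58^8 ≡ 27^2 = 729 ≡ 65 (mod 83)
58^13 = 58^8 * 58^4 * 58^1 ≡ 65 * 27 * 58 (mod 83).
Accumulate the product:
65 * 27 = 1755 ≡ 12
12 * 58 = 696 ≡ 32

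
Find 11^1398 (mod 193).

Compute successive squares:
1398 in binary is 10101110110, i.e. 1398 = 1024 + 256 + 64 + 32 + 16 + 4 + 2.
11^1 ≡ 11 (mod 193)
11^2 ≡ 11^2 = 121 (mod 193)
11^4 ≡ 121^2 = 14641 ≡ 166 (mod 193)
11^8 ≡ 166^2 = 27556 ≡ 150 (mod 193)
11^16 ≡ 150^2 = 22500 ≡ 112 (mod 193)
11^32 ≡ 112^2 = 12544 ≡ 192 (mod 193)
11^64 ≡ 192^2 = 36864 ≡ 1 (mod 193)
11^128 ≡ 1^2 = 1 (mod 193)
11^256 ≡ 1^2 = 1 (mod 193)
11^512 ≡ 1^2 = 1 (mod 193)
11^1024 ≡ 1^2 = 1 (mod 193)
11^1398 = 11^1024 · 11^256 · 11^64 · 11^32 · 11^16 · 11^4 · 11^2 ≡ 1 · 1 · 1 · 192 · 112 · 166 · 121 (mod 193).
Accumulate the product:
1 · 1 = 1
1 · 1 = 1
1 · 192 = 192
192 · 112 = 21504 ≡ 81
81 · 166 = 13446 ≡ 129
129 · 121 = 15609 ≡ 169

169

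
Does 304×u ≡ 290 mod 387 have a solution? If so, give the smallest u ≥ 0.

gcd(304, 387) = 1, so a unique solution mod 387 exists.
304⁻¹ ≡ 373 (mod 387).
u ≡ 373×290 ≡ 197 (mod 387).

197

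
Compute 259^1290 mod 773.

634

1290 in binary is 10100001010, i.e. 1290 = 1024 + 256 + 8 + 2.
259^1 ≡ 259 (mod 773)
259^2 ≡ 259^2 = 67081 ≡ 603 (mod 773)
259^4 ≡ 603^2 = 363609 ≡ 299 (mod 773)
259^8 ≡ 299^2 = 89401 ≡ 506 (mod 773)
259^16 ≡ 506^2 = 256036 ≡ 173 (mod 773)
259^32 ≡ 173^2 = 29929 ≡ 555 (mod 773)
259^64 ≡ 555^2 = 308025 ≡ 371 (mod 773)
259^128 ≡ 371^2 = 137641 ≡ 47 (mod 773)
259^256 ≡ 47^2 = 2209 ≡ 663 (mod 773)
259^512 ≡ 663^2 = 439569 ≡ 505 (mod 773)
259^1024 ≡ 505^2 = 255025 ≡ 708 (mod 773)
259^1290 = 259^1024 * 259^256 * 259^8 * 259^2 ≡ 708 * 663 * 506 * 603 (mod 773).
Accumulate the product:
708 * 663 = 469404 ≡ 193
193 * 506 = 97658 ≡ 260
260 * 603 = 156780 ≡ 634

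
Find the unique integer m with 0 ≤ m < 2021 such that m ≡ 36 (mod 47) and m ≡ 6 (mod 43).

47⁻¹ mod 43: 47×11 ≡ 1 (mod 43), so 47⁻¹ ≡ 11.
m = 36 + 47×((6 − 36)×11 mod 43) = 36 + 47×14 = 694.

694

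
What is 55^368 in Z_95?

Using repeated squaring:
55^1 ≡ 55 (mod 95)
55^2 ≡ 55^2 = 3025 ≡ 80 (mod 95)
55^4 ≡ 80^2 = 6400 ≡ 35 (mod 95)
55^8 ≡ 35^2 = 1225 ≡ 85 (mod 95)
55^16 ≡ 85^2 = 7225 ≡ 5 (mod 95)
55^32 ≡ 5^2 = 25 (mod 95)
55^64 ≡ 25^2 = 625 ≡ 55 (mod 95)
55^128 ≡ 55^2 = 3025 ≡ 80 (mod 95)
55^256 ≡ 80^2 = 6400 ≡ 35 (mod 95)
55^368 = 55^256 * 55^64 * 55^32 * 55^16 ≡ 35 * 55 * 25 * 5 (mod 95).
Accumulate the product:
35 * 55 = 1925 ≡ 25
25 * 25 = 625 ≡ 55
55 * 5 = 275 ≡ 85

85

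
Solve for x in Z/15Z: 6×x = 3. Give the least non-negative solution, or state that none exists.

gcd(6, 15) = 3, and 3 | 3, so solutions exist.
Divide through by 3: 2×x ≡ 1 (mod 5).
2⁻¹ ≡ 3 (mod 5).
x ≡ 3×1 ≡ 3 (mod 5).
The smallest non-negative solution is x = 3.

3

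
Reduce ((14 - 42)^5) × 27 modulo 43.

37

14 - 42 = -28 ≡ 15 (mod 43)
(15)^5 ≡ 38 (mod 43)
38 × 27 = 1026 ≡ 37 (mod 43)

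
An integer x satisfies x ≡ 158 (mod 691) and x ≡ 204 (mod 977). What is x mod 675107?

691⁻¹ mod 977: 691*468 ≡ 1 (mod 977), so 691⁻¹ ≡ 468.
x = 158 + 691*((204 − 158)*468 mod 977) = 158 + 691*34 = 23652.
Check: 23652 mod 691 = 158, 23652 mod 977 = 204. ✓

23652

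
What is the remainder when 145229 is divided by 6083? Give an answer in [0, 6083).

5320

145229 = 23×6083 + 5320, so 145229 ≡ 5320 (mod 6083).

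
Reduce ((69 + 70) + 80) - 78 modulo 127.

14

69 + 70 = 139 ≡ 12 (mod 127)
12 + 80 = 92
92 - 78 = 14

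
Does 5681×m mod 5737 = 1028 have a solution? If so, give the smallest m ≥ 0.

1211

gcd(5681, 5737) = 1, so a unique solution mod 5737 exists.
5681⁻¹ ≡ 922 (mod 5737).
m ≡ 922×1028 ≡ 1211 (mod 5737).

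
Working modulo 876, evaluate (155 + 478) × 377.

369

155 + 478 = 633
633 × 377 = 238641 ≡ 369 (mod 876)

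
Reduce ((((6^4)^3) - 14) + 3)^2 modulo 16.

9

(6)^4 ≡ 0 (mod 16)
(0)^3 ≡ 0 (mod 16)
0 - 14 = -14 ≡ 2 (mod 16)
2 + 3 = 5
(5)^2 ≡ 9 (mod 16)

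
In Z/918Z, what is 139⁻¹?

Run the extended Euclidean algorithm:
918 = 6*139 + 84
139 = 1*84 + 55
84 = 1*55 + 29
55 = 1*29 + 26
29 = 1*26 + 3
26 = 8*3 + 2
3 = 1*2 + 1
2 = 2*1 + 0
gcd(139, 918) = 1, so the inverse exists.
Bézout: 1 = 48*918 − 317*139.
So 139⁻¹ ≡ −317 ≡ 601 (mod 918).

601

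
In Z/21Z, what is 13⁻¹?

Apply the Euclidean algorithm and back-substitute:
21 = 1*13 + 8
13 = 1*8 + 5
8 = 1*5 + 3
5 = 1*3 + 2
3 = 1*2 + 1
2 = 2*1 + 0
gcd(13, 21) = 1, so the inverse exists.
Back-substitute for 1:
1 = 1*3 − 1*2
  = −1*5 + 2*3
  = 2*8 − 3*5
  = −3*13 + 5*8
  = 5*21 − 8*13
So 13⁻¹ ≡ −8 ≡ 13 (mod 21).

13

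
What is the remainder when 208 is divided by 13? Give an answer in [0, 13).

0

208 = 16×13 + 0, so 208 ≡ 0 (mod 13).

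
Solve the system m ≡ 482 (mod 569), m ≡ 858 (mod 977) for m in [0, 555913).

569⁻¹ mod 977: 569*443 ≡ 1 (mod 977), so 569⁻¹ ≡ 443.
m = 482 + 569*((858 − 482)*443 mod 977) = 482 + 569*478 = 272464.

272464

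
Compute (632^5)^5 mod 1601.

(632)^5 ≡ 1102 (mod 1601)
(1102)^5 ≡ 791 (mod 1601)

791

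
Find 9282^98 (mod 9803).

9282^1 ≡ 9282 (mod 9803)
9282^2 ≡ 9282^2 = 86155524 ≡ 6760 (mod 9803)
9282^4 ≡ 6760^2 = 45697600 ≡ 5817 (mod 9803)
9282^8 ≡ 5817^2 = 33837489 ≡ 7336 (mod 9803)
9282^16 ≡ 7336^2 = 53816896 ≡ 8229 (mod 9803)
9282^32 ≡ 8229^2 = 67716441 ≡ 7120 (mod 9803)
9282^64 ≡ 7120^2 = 50694400 ≡ 3087 (mod 9803)
9282^98 = 9282^64 × 9282^32 × 9282^2 ≡ 3087 × 7120 × 6760 (mod 9803).
Accumulate the product:
3087 × 7120 = 21979440 ≡ 1114
1114 × 6760 = 7530640 ≡ 1936

1936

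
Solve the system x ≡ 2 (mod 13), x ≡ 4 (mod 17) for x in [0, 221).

13⁻¹ mod 17: 13×4 ≡ 1 (mod 17), so 13⁻¹ ≡ 4.
x = 2 + 13×((4 − 2)×4 mod 17) = 2 + 13×8 = 106.

106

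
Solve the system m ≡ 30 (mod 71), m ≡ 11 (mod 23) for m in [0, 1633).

172

71⁻¹ mod 23: 71*12 ≡ 1 (mod 23), so 71⁻¹ ≡ 12.
m = 30 + 71*((11 − 30)*12 mod 23) = 30 + 71*2 = 172.
Check: 172 mod 71 = 30, 172 mod 23 = 11. ✓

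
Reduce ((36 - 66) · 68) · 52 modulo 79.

36 - 66 = -30 ≡ 49 (mod 79)
49 · 68 = 3332 ≡ 14 (mod 79)
14 · 52 = 728 ≡ 17 (mod 79)

17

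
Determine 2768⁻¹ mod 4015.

3297

4015 = 1×2768 + 1247
2768 = 2×1247 + 274
1247 = 4×274 + 151
274 = 1×151 + 123
151 = 1×123 + 28
123 = 4×28 + 11
28 = 2×11 + 6
11 = 1×6 + 5
6 = 1×5 + 1
5 = 5×1 + 0
gcd(2768, 4015) = 1, so the inverse exists.
Bézout: 1 = 495×4015 − 718×2768.
So 2768⁻¹ ≡ −718 ≡ 3297 (mod 4015).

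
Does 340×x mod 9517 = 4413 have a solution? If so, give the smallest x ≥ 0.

3120

gcd(340, 9517) = 1, so a unique solution mod 9517 exists.
340⁻¹ ≡ 6354 (mod 9517).
x ≡ 6354×4413 ≡ 3120 (mod 9517).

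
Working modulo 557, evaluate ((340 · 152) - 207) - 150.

79

340 · 152 = 51680 ≡ 436 (mod 557)
436 - 207 = 229
229 - 150 = 79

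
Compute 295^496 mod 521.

Using repeated squaring:
295^1 ≡ 295 (mod 521)
295^2 ≡ 295^2 = 87025 ≡ 18 (mod 521)
295^4 ≡ 18^2 = 324 (mod 521)
295^8 ≡ 324^2 = 104976 ≡ 255 (mod 521)
295^16 ≡ 255^2 = 65025 ≡ 421 (mod 521)
295^32 ≡ 421^2 = 177241 ≡ 101 (mod 521)
295^64 ≡ 101^2 = 10201 ≡ 302 (mod 521)
295^128 ≡ 302^2 = 91204 ≡ 29 (mod 521)
295^256 ≡ 29^2 = 841 ≡ 320 (mod 521)
295^496 = 295^256 · 295^128 · 295^64 · 295^32 · 295^16 ≡ 320 · 29 · 302 · 101 · 421 (mod 521).
Accumulate the product:
320 · 29 = 9280 ≡ 423
423 · 302 = 127746 ≡ 101
101 · 101 = 10201 ≡ 302
302 · 421 = 127142 ≡ 18

18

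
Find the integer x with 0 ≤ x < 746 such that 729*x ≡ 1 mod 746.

Run the extended Euclidean algorithm:
746 = 1*729 + 17
729 = 42*17 + 15
17 = 1*15 + 2
15 = 7*2 + 1
2 = 2*1 + 0
gcd(729, 746) = 1, so the inverse exists.
Bézout: 1 = −343*746 + 351*729.
So 729⁻¹ ≡ 351 (mod 746).

351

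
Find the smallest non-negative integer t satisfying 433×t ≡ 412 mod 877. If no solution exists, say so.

244

gcd(433, 877) = 1, so a unique solution mod 877 exists.
433⁻¹ ≡ 239 (mod 877).
t ≡ 239×412 ≡ 244 (mod 877).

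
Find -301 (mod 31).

-301 = -10·31 + 9, so -301 ≡ 9 (mod 31).

9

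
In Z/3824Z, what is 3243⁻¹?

By the extended Euclidean algorithm:
3824 = 1·3243 + 581
3243 = 5·581 + 338
581 = 1·338 + 243
338 = 1·243 + 95
243 = 2·95 + 53
95 = 1·53 + 42
53 = 1·42 + 11
42 = 3·11 + 9
11 = 1·9 + 2
9 = 4·2 + 1
2 = 2·1 + 0
gcd(3243, 3824) = 1, so the inverse exists.
Back-substitute for 1:
1 = 1·9 − 4·2
  = −4·11 + 5·9
  = 5·42 − 19·11
  = −19·53 + 24·42
  = 24·95 − 43·53
  = −43·243 + 110·95
  = 110·338 − 153·243
  = −153·581 + 263·338
  = 263·3243 − 1468·581
  = −1468·3824 + 1731·3243
So 3243⁻¹ ≡ 1731 (mod 3824).

1731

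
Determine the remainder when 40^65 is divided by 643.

By square-and-multiply:
40^1 ≡ 40 (mod 643)
40^2 ≡ 40^2 = 1600 ≡ 314 (mod 643)
40^4 ≡ 314^2 = 98596 ≡ 217 (mod 643)
40^8 ≡ 217^2 = 47089 ≡ 150 (mod 643)
40^16 ≡ 150^2 = 22500 ≡ 638 (mod 643)
40^32 ≡ 638^2 = 407044 ≡ 25 (mod 643)
40^64 ≡ 25^2 = 625 (mod 643)
40^65 = 40^64 · 40^1 ≡ 625 · 40 (mod 643).
625 · 40 = 25000 ≡ 566 (mod 643).

566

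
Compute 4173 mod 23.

4173 = 181×23 + 10, so 4173 ≡ 10 (mod 23).

10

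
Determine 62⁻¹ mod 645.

593

By the extended Euclidean algorithm:
645 = 10×62 + 25
62 = 2×25 + 12
25 = 2×12 + 1
12 = 12×1 + 0
gcd(62, 645) = 1, so the inverse exists.
Back-substitute for 1:
1 = 1×25 − 2×12
  = −2×62 + 5×25
  = 5×645 − 52×62
So 62⁻¹ ≡ −52 ≡ 593 (mod 645).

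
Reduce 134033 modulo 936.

185

134033 = 143·936 + 185, so 134033 ≡ 185 (mod 936).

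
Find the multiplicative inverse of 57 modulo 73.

Run the extended Euclidean algorithm:
73 = 1*57 + 16
57 = 3*16 + 9
16 = 1*9 + 7
9 = 1*7 + 2
7 = 3*2 + 1
2 = 2*1 + 0
gcd(57, 73) = 1, so the inverse exists.
Bézout: 1 = 25*73 − 32*57.
So 57⁻¹ ≡ −32 ≡ 41 (mod 73).

41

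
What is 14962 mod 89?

14962 = 168*89 + 10, so 14962 ≡ 10 (mod 89).

10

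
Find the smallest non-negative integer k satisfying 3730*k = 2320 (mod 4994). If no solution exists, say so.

978

gcd(3730, 4994) = 2, and 2 | 2320, so solutions exist.
Divide through by 2: 1865*k ≡ 1160 mod 2497.
1865⁻¹ ≡ 1047 (mod 2497).
k ≡ 1047*1160 ≡ 978 (mod 2497).
The smallest non-negative solution is k = 978.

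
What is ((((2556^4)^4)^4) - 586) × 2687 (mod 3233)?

(2556)^4 ≡ 808 (mod 3233)
(808)^4 ≡ 2008 (mod 3233)
(2008)^4 ≡ 1296 (mod 3233)
1296 - 586 = 710
710 × 2687 = 1907770 ≡ 300 (mod 3233)

300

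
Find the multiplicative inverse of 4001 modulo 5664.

5664 = 1×4001 + 1663
4001 = 2×1663 + 675
1663 = 2×675 + 313
675 = 2×313 + 49
313 = 6×49 + 19
49 = 2×19 + 11
19 = 1×11 + 8
11 = 1×8 + 3
8 = 2×3 + 2
3 = 1×2 + 1
2 = 2×1 + 0
gcd(4001, 5664) = 1, so the inverse exists.
Back-substitute for 1:
1 = 1×3 − 1×2
  = −1×8 + 3×3
  = 3×11 − 4×8
  = −4×19 + 7×11
  = 7×49 − 18×19
  = −18×313 + 115×49
  = 115×675 − 248×313
  = −248×1663 + 611×675
  = 611×4001 − 1470×1663
  = −1470×5664 + 2081×4001
So 4001⁻¹ ≡ 2081 (mod 5664).

2081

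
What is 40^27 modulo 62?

2

Using repeated squaring:
27 in binary is 11011, i.e. 27 = 16 + 8 + 2 + 1.
40^1 ≡ 40 (mod 62)
40^2 ≡ 40^2 = 1600 ≡ 50 (mod 62)
40^4 ≡ 50^2 = 2500 ≡ 20 (mod 62)
40^8 ≡ 20^2 = 400 ≡ 28 (mod 62)
40^16 ≡ 28^2 = 784 ≡ 40 (mod 62)
40^27 = 40^16 × 40^8 × 40^2 × 40^1 ≡ 40 × 28 × 50 × 40 (mod 62).
Accumulate the product:
40 × 28 = 1120 ≡ 4
4 × 50 = 200 ≡ 14
14 × 40 = 560 ≡ 2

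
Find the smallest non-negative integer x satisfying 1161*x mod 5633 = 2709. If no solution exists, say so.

46

gcd(1161, 5633) = 43, and 43 | 2709, so solutions exist.
Divide through by 43: 27*x mod 131 = 63.
27⁻¹ ≡ 34 (mod 131).
x ≡ 34*63 ≡ 46 (mod 131).
The smallest non-negative solution is x = 46.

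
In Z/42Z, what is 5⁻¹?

Apply the Euclidean algorithm and back-substitute:
42 = 8·5 + 2
5 = 2·2 + 1
2 = 2·1 + 0
gcd(5, 42) = 1, so the inverse exists.
Back-substitute for 1:
1 = 1·5 − 2·2
  = −2·42 + 17·5
So 5⁻¹ ≡ 17 (mod 42).

17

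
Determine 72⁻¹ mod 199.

47

Apply the Euclidean algorithm and back-substitute:
199 = 2*72 + 55
72 = 1*55 + 17
55 = 3*17 + 4
17 = 4*4 + 1
4 = 4*1 + 0
gcd(72, 199) = 1, so the inverse exists.
Back-substitute for 1:
1 = 1*17 − 4*4
  = −4*55 + 13*17
  = 13*72 − 17*55
  = −17*199 + 47*72
So 72⁻¹ ≡ 47 (mod 199).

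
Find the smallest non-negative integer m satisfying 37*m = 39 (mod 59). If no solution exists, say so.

17

gcd(37, 59) = 1, so a unique solution mod 59 exists.
37⁻¹ ≡ 8 (mod 59).
m ≡ 8*39 ≡ 17 (mod 59).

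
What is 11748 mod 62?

30

11748 = 189*62 + 30, so 11748 ≡ 30 (mod 62).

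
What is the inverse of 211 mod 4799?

978

Run the extended Euclidean algorithm:
4799 = 22·211 + 157
211 = 1·157 + 54
157 = 2·54 + 49
54 = 1·49 + 5
49 = 9·5 + 4
5 = 1·4 + 1
4 = 4·1 + 0
gcd(211, 4799) = 1, so the inverse exists.
Back-substitute for 1:
1 = 1·5 − 1·4
  = −1·49 + 10·5
  = 10·54 − 11·49
  = −11·157 + 32·54
  = 32·211 − 43·157
  = −43·4799 + 978·211
So 211⁻¹ ≡ 978 (mod 4799).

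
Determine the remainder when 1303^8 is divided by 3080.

By square-and-multiply:
1303^1 ≡ 1303 (mod 3080)
1303^2 ≡ 1303^2 = 1697809 ≡ 729 (mod 3080)
1303^4 ≡ 729^2 = 531441 ≡ 1681 (mod 3080)
1303^8 ≡ 1681^2 = 2825761 ≡ 1401 (mod 3080)
So 1303^8 ≡ 1401 (mod 3080).

1401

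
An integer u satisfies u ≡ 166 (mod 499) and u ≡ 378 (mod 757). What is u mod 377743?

292580

499⁻¹ mod 757: 499*267 ≡ 1 (mod 757), so 499⁻¹ ≡ 267.
u = 166 + 499*((378 − 166)*267 mod 757) = 166 + 499*586 = 292580.
Check: 292580 mod 499 = 166, 292580 mod 757 = 378. ✓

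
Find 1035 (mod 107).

72

1035 = 9·107 + 72, so 1035 ≡ 72 (mod 107).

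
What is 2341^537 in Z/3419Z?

By square-and-multiply:
537 in binary is 1000011001, i.e. 537 = 512 + 16 + 8 + 1.
2341^1 ≡ 2341 (mod 3419)
2341^2 ≡ 2341^2 = 5480281 ≡ 3043 (mod 3419)
2341^4 ≡ 3043^2 = 9259849 ≡ 1197 (mod 3419)
2341^8 ≡ 1197^2 = 1432809 ≡ 248 (mod 3419)
2341^16 ≡ 248^2 = 61504 ≡ 3381 (mod 3419)
2341^32 ≡ 3381^2 = 11431161 ≡ 1444 (mod 3419)
2341^64 ≡ 1444^2 = 2085136 ≡ 2965 (mod 3419)
2341^128 ≡ 2965^2 = 8791225 ≡ 976 (mod 3419)
2341^256 ≡ 976^2 = 952576 ≡ 2094 (mod 3419)
2341^512 ≡ 2094^2 = 4384836 ≡ 1678 (mod 3419)
2341^537 = 2341^512 · 2341^16 · 2341^8 · 2341^1 ≡ 1678 · 3381 · 248 · 2341 (mod 3419).
Accumulate the product:
1678 · 3381 = 5673318 ≡ 1197
1197 · 248 = 296856 ≡ 2822
2822 · 2341 = 6606302 ≡ 794

794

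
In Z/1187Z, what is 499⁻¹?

157

Run the extended Euclidean algorithm:
1187 = 2·499 + 189
499 = 2·189 + 121
189 = 1·121 + 68
121 = 1·68 + 53
68 = 1·53 + 15
53 = 3·15 + 8
15 = 1·8 + 7
8 = 1·7 + 1
7 = 7·1 + 0
gcd(499, 1187) = 1, so the inverse exists.
Back-substitute for 1:
1 = 1·8 − 1·7
  = −1·15 + 2·8
  = 2·53 − 7·15
  = −7·68 + 9·53
  = 9·121 − 16·68
  = −16·189 + 25·121
  = 25·499 − 66·189
  = −66·1187 + 157·499
So 499⁻¹ ≡ 157 (mod 1187).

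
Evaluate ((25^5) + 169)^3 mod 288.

(25)^5 ≡ 121 (mod 288)
121 + 169 = 290 ≡ 2 (mod 288)
(2)^3 ≡ 8 (mod 288)

8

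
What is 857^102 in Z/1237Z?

153

By square-and-multiply:
857^1 ≡ 857 (mod 1237)
857^2 ≡ 857^2 = 734449 ≡ 908 (mod 1237)
857^4 ≡ 908^2 = 824464 ≡ 622 (mod 1237)
857^8 ≡ 622^2 = 386884 ≡ 940 (mod 1237)
857^16 ≡ 940^2 = 883600 ≡ 382 (mod 1237)
857^32 ≡ 382^2 = 145924 ≡ 1195 (mod 1237)
857^64 ≡ 1195^2 = 1428025 ≡ 527 (mod 1237)
857^102 = 857^64 * 857^32 * 857^4 * 857^2 ≡ 527 * 1195 * 622 * 908 (mod 1237).
Accumulate the product:
527 * 1195 = 629765 ≡ 132
132 * 622 = 82104 ≡ 462
462 * 908 = 419496 ≡ 153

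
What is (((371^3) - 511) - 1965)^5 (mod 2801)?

304

(371)^3 ≡ 2581 (mod 2801)
2581 - 511 = 2070
2070 - 1965 = 105
(105)^5 ≡ 304 (mod 2801)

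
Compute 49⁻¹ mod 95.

Run the extended Euclidean algorithm:
95 = 1×49 + 46
49 = 1×46 + 3
46 = 15×3 + 1
3 = 3×1 + 0
gcd(49, 95) = 1, so the inverse exists.
Back-substitute for 1:
1 = 1×46 − 15×3
  = −15×49 + 16×46
  = 16×95 − 31×49
So 49⁻¹ ≡ −31 ≡ 64 (mod 95).

64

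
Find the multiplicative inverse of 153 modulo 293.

203

293 = 1×153 + 140
153 = 1×140 + 13
140 = 10×13 + 10
13 = 1×10 + 3
10 = 3×3 + 1
3 = 3×1 + 0
gcd(153, 293) = 1, so the inverse exists.
Bézout: 1 = 47×293 − 90×153.
So 153⁻¹ ≡ −90 ≡ 203 (mod 293).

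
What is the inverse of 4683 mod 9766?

3589

9766 = 2·4683 + 400
4683 = 11·400 + 283
400 = 1·283 + 117
283 = 2·117 + 49
117 = 2·49 + 19
49 = 2·19 + 11
19 = 1·11 + 8
11 = 1·8 + 3
8 = 2·3 + 2
3 = 1·2 + 1
2 = 2·1 + 0
gcd(4683, 9766) = 1, so the inverse exists.
Back-substitute for 1:
1 = 1·3 − 1·2
  = −1·8 + 3·3
  = 3·11 − 4·8
  = −4·19 + 7·11
  = 7·49 − 18·19
  = −18·117 + 43·49
  = 43·283 − 104·117
  = −104·400 + 147·283
  = 147·4683 − 1721·400
  = −1721·9766 + 3589·4683
So 4683⁻¹ ≡ 3589 (mod 9766).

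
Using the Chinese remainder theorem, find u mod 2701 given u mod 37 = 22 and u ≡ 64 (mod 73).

37⁻¹ mod 73: 37*2 ≡ 1 (mod 73), so 37⁻¹ ≡ 2.
u = 22 + 37*((64 − 22)*2 mod 73) = 22 + 37*11 = 429.

429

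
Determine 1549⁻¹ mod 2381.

2029

2381 = 1·1549 + 832
1549 = 1·832 + 717
832 = 1·717 + 115
717 = 6·115 + 27
115 = 4·27 + 7
27 = 3·7 + 6
7 = 1·6 + 1
6 = 6·1 + 0
gcd(1549, 2381) = 1, so the inverse exists.
Bézout: 1 = 229·2381 − 352·1549.
So 1549⁻¹ ≡ −352 ≡ 2029 (mod 2381).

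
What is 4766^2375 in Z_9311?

4766^1 ≡ 4766 (mod 9311)
4766^2 ≡ 4766^2 = 22714756 ≡ 5227 (mod 9311)
4766^4 ≡ 5227^2 = 27321529 ≡ 3055 (mod 9311)
4766^8 ≡ 3055^2 = 9333025 ≡ 3403 (mod 9311)
4766^16 ≡ 3403^2 = 11580409 ≡ 6836 (mod 9311)
4766^32 ≡ 6836^2 = 46730896 ≡ 8298 (mod 9311)
4766^64 ≡ 8298^2 = 68856804 ≡ 1959 (mod 9311)
4766^128 ≡ 1959^2 = 3837681 ≡ 1549 (mod 9311)
4766^256 ≡ 1549^2 = 2399401 ≡ 6474 (mod 9311)
4766^512 ≡ 6474^2 = 41912676 ≡ 3865 (mod 9311)
4766^1024 ≡ 3865^2 = 14938225 ≡ 3381 (mod 9311)
4766^2048 ≡ 3381^2 = 11431161 ≡ 6564 (mod 9311)
4766^2375 = 4766^2048 × 4766^256 × 4766^64 × 4766^4 × 4766^2 × 4766^1 ≡ 6564 × 6474 × 1959 × 3055 × 5227 × 4766 (mod 9311).
Accumulate the product:
6564 × 6474 = 42495336 ≡ 9243
9243 × 1959 = 18107037 ≡ 6453
6453 × 3055 = 19713915 ≡ 2528
2528 × 5227 = 13213856 ≡ 1547
1547 × 4766 = 7373002 ≡ 8001

8001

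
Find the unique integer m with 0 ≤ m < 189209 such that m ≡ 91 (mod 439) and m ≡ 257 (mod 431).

439⁻¹ mod 431: 439·54 ≡ 1 (mod 431), so 439⁻¹ ≡ 54.
m = 91 + 439·((257 − 91)·54 mod 431) = 91 + 439·344 = 151107.

151107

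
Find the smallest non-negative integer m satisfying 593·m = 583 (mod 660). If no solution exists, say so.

11

gcd(593, 660) = 1, so a unique solution mod 660 exists.
593⁻¹ ≡ 197 (mod 660).
m ≡ 197·583 ≡ 11 (mod 660).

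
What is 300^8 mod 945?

540

Using repeated squaring:
300^1 ≡ 300 (mod 945)
300^2 ≡ 300^2 = 90000 ≡ 225 (mod 945)
300^4 ≡ 225^2 = 50625 ≡ 540 (mod 945)
300^8 ≡ 540^2 = 291600 ≡ 540 (mod 945)
So 300^8 ≡ 540 (mod 945).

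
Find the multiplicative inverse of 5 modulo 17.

17 = 3×5 + 2
5 = 2×2 + 1
2 = 2×1 + 0
gcd(5, 17) = 1, so the inverse exists.
Back-substitute for 1:
1 = 1×5 − 2×2
  = −2×17 + 7×5
So 5⁻¹ ≡ 7 (mod 17).

7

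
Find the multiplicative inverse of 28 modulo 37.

4

By the extended Euclidean algorithm:
37 = 1·28 + 9
28 = 3·9 + 1
9 = 9·1 + 0
gcd(28, 37) = 1, so the inverse exists.
Back-substitute for 1:
1 = 1·28 − 3·9
  = −3·37 + 4·28
So 28⁻¹ ≡ 4 (mod 37).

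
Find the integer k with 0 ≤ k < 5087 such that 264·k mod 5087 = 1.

5087 = 19*264 + 71
264 = 3*71 + 51
71 = 1*51 + 20
51 = 2*20 + 11
20 = 1*11 + 9
11 = 1*9 + 2
9 = 4*2 + 1
2 = 2*1 + 0
gcd(264, 5087) = 1, so the inverse exists.
Back-substitute for 1:
1 = 1*9 − 4*2
  = −4*11 + 5*9
  = 5*20 − 9*11
  = −9*51 + 23*20
  = 23*71 − 32*51
  = −32*264 + 119*71
  = 119*5087 − 2293*264
So 264⁻¹ ≡ −2293 ≡ 2794 (mod 5087).

2794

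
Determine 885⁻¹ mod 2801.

1247

2801 = 3*885 + 146
885 = 6*146 + 9
146 = 16*9 + 2
9 = 4*2 + 1
2 = 2*1 + 0
gcd(885, 2801) = 1, so the inverse exists.
Back-substitute for 1:
1 = 1*9 − 4*2
  = −4*146 + 65*9
  = 65*885 − 394*146
  = −394*2801 + 1247*885
So 885⁻¹ ≡ 1247 (mod 2801).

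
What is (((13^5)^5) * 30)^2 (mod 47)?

(13)^5 ≡ 40 (mod 47)
(40)^5 ≡ 19 (mod 47)
19 * 30 = 570 ≡ 6 (mod 47)
(6)^2 ≡ 36 (mod 47)

36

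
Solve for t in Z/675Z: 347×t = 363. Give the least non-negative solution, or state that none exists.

429

gcd(347, 675) = 1, so a unique solution mod 675 exists.
347⁻¹ ≡ 533 (mod 675).
t ≡ 533×363 ≡ 429 (mod 675).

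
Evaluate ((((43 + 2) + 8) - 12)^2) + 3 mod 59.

32

43 + 2 = 45
45 + 8 = 53
53 - 12 = 41
(41)^2 ≡ 29 (mod 59)
29 + 3 = 32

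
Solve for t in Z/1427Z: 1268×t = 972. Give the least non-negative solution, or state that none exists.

gcd(1268, 1427) = 1, so a unique solution mod 1427 exists.
1268⁻¹ ≡ 1068 (mod 1427).
t ≡ 1068×972 ≡ 667 (mod 1427).

667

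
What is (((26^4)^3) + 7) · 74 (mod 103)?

65

(26)^4 ≡ 68 (mod 103)
(68)^3 ≡ 76 (mod 103)
76 + 7 = 83
83 · 74 = 6142 ≡ 65 (mod 103)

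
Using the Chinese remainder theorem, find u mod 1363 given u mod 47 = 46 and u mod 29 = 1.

47⁻¹ mod 29: 47·21 ≡ 1 (mod 29), so 47⁻¹ ≡ 21.
u = 46 + 47·((1 − 46)·21 mod 29) = 46 + 47·12 = 610.

610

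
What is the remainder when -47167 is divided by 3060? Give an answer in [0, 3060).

-47167 = -16×3060 + 1793, so -47167 ≡ 1793 (mod 3060).

1793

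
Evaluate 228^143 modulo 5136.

Using repeated squaring:
143 in binary is 10001111, i.e. 143 = 128 + 8 + 4 + 2 + 1.
228^1 ≡ 228 (mod 5136)
228^2 ≡ 228^2 = 51984 ≡ 624 (mod 5136)
228^4 ≡ 624^2 = 389376 ≡ 4176 (mod 5136)
228^8 ≡ 4176^2 = 17438976 ≡ 2256 (mod 5136)
228^16 ≡ 2256^2 = 5089536 ≡ 4896 (mod 5136)
228^32 ≡ 4896^2 = 23970816 ≡ 1104 (mod 5136)
228^64 ≡ 1104^2 = 1218816 ≡ 1584 (mod 5136)
228^128 ≡ 1584^2 = 2509056 ≡ 2688 (mod 5136)
228^143 = 228^128 × 228^8 × 228^4 × 228^2 × 228^1 ≡ 2688 × 2256 × 4176 × 624 × 228 (mod 5136).
Accumulate the product:
2688 × 2256 = 6064128 ≡ 3648
3648 × 4176 = 15234048 ≡ 672
672 × 624 = 419328 ≡ 3312
3312 × 228 = 755136 ≡ 144

144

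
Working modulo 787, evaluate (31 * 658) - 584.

139

31 * 658 = 20398 ≡ 723 (mod 787)
723 - 584 = 139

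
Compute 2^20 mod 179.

173

By square-and-multiply:
20 in binary is 10100, i.e. 20 = 16 + 4.
2^1 ≡ 2 (mod 179)
2^2 ≡ 2^2 = 4 (mod 179)
2^4 ≡ 4^2 = 16 (mod 179)
2^8 ≡ 16^2 = 256 ≡ 77 (mod 179)
2^16 ≡ 77^2 = 5929 ≡ 22 (mod 179)
2^20 = 2^16 * 2^4 ≡ 22 * 16 (mod 179).
22 * 16 = 352 ≡ 173 (mod 179).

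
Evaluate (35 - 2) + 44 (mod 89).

77

35 - 2 = 33
33 + 44 = 77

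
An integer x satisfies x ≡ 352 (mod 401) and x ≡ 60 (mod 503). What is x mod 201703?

199248

401⁻¹ mod 503: 401*143 ≡ 1 (mod 503), so 401⁻¹ ≡ 143.
x = 352 + 401*((60 − 352)*143 mod 503) = 352 + 401*496 = 199248.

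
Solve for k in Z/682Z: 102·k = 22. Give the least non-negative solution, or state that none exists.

gcd(102, 682) = 2, and 2 | 22, so solutions exist.
Divide through by 2: 51·k ≡ 11 mod 341.
51⁻¹ ≡ 107 (mod 341).
k ≡ 107·11 ≡ 154 (mod 341).
The smallest non-negative solution is k = 154.

154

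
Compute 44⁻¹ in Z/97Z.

86

97 = 2×44 + 9
44 = 4×9 + 8
9 = 1×8 + 1
8 = 8×1 + 0
gcd(44, 97) = 1, so the inverse exists.
Bézout: 1 = 5×97 − 11×44.
So 44⁻¹ ≡ −11 ≡ 86 (mod 97).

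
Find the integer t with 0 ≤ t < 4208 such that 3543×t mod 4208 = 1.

1911

4208 = 1×3543 + 665
3543 = 5×665 + 218
665 = 3×218 + 11
218 = 19×11 + 9
11 = 1×9 + 2
9 = 4×2 + 1
2 = 2×1 + 0
gcd(3543, 4208) = 1, so the inverse exists.
Back-substitute for 1:
1 = 1×9 − 4×2
  = −4×11 + 5×9
  = 5×218 − 99×11
  = −99×665 + 302×218
  = 302×3543 − 1609×665
  = −1609×4208 + 1911×3543
So 3543⁻¹ ≡ 1911 (mod 4208).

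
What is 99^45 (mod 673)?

45 in binary is 101101, i.e. 45 = 32 + 8 + 4 + 1.
99^1 ≡ 99 (mod 673)
99^2 ≡ 99^2 = 9801 ≡ 379 (mod 673)
99^4 ≡ 379^2 = 143641 ≡ 292 (mod 673)
99^8 ≡ 292^2 = 85264 ≡ 466 (mod 673)
99^16 ≡ 466^2 = 217156 ≡ 450 (mod 673)
99^32 ≡ 450^2 = 202500 ≡ 600 (mod 673)
99^45 = 99^32 · 99^8 · 99^4 · 99^1 ≡ 600 · 466 · 292 · 99 (mod 673).
Accumulate the product:
600 · 466 = 279600 ≡ 305
305 · 292 = 89060 ≡ 224
224 · 99 = 22176 ≡ 640

640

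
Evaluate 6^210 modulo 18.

0

Compute successive squares:
210 in binary is 11010010, i.e. 210 = 128 + 64 + 16 + 2.
6^1 ≡ 6 (mod 18)
6^2 ≡ 6^2 = 36 ≡ 0 (mod 18)
6^4 ≡ 0^2 = 0 (mod 18)
6^8 ≡ 0^2 = 0 (mod 18)
6^16 ≡ 0^2 = 0 (mod 18)
6^32 ≡ 0^2 = 0 (mod 18)
6^64 ≡ 0^2 = 0 (mod 18)
6^128 ≡ 0^2 = 0 (mod 18)
6^210 = 6^128 * 6^64 * 6^16 * 6^2 ≡ 0 * 0 * 0 * 0 (mod 18).
Accumulate the product:
0 * 0 = 0
0 * 0 = 0
0 * 0 = 0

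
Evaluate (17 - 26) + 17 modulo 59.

17 - 26 = -9 ≡ 50 (mod 59)
50 + 17 = 67 ≡ 8 (mod 59)

8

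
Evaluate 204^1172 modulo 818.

286

1172 in binary is 10010010100, i.e. 1172 = 1024 + 128 + 16 + 4.
204^1 ≡ 204 (mod 818)
204^2 ≡ 204^2 = 41616 ≡ 716 (mod 818)
204^4 ≡ 716^2 = 512656 ≡ 588 (mod 818)
204^8 ≡ 588^2 = 345744 ≡ 548 (mod 818)
204^16 ≡ 548^2 = 300304 ≡ 98 (mod 818)
204^32 ≡ 98^2 = 9604 ≡ 606 (mod 818)
204^64 ≡ 606^2 = 367236 ≡ 772 (mod 818)
204^128 ≡ 772^2 = 595984 ≡ 480 (mod 818)
204^256 ≡ 480^2 = 230400 ≡ 542 (mod 818)
204^512 ≡ 542^2 = 293764 ≡ 102 (mod 818)
204^1024 ≡ 102^2 = 10404 ≡ 588 (mod 818)
204^1172 = 204^1024 * 204^128 * 204^16 * 204^4 ≡ 588 * 480 * 98 * 588 (mod 818).
Accumulate the product:
588 * 480 = 282240 ≡ 30
30 * 98 = 2940 ≡ 486
486 * 588 = 285768 ≡ 286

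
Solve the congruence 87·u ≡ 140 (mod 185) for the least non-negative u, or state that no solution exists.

gcd(87, 185) = 1, so a unique solution mod 185 exists.
87⁻¹ ≡ 168 (mod 185).
u ≡ 168·140 ≡ 25 (mod 185).

25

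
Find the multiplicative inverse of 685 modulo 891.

532

Apply the Euclidean algorithm and back-substitute:
891 = 1×685 + 206
685 = 3×206 + 67
206 = 3×67 + 5
67 = 13×5 + 2
5 = 2×2 + 1
2 = 2×1 + 0
gcd(685, 891) = 1, so the inverse exists.
Bézout: 1 = 276×891 − 359×685.
So 685⁻¹ ≡ −359 ≡ 532 (mod 891).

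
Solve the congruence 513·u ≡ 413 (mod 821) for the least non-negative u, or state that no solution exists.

gcd(513, 821) = 1, so a unique solution mod 821 exists.
513⁻¹ ≡ 813 (mod 821).
u ≡ 813·413 ≡ 801 (mod 821).

801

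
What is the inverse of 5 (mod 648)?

By the extended Euclidean algorithm:
648 = 129×5 + 3
5 = 1×3 + 2
3 = 1×2 + 1
2 = 2×1 + 0
gcd(5, 648) = 1, so the inverse exists.
Back-substitute for 1:
1 = 1×3 − 1×2
  = −1×5 + 2×3
  = 2×648 − 259×5
So 5⁻¹ ≡ −259 ≡ 389 (mod 648).

389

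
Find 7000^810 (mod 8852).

6712

810 in binary is 1100101010, i.e. 810 = 512 + 256 + 32 + 8 + 2.
7000^1 ≡ 7000 (mod 8852)
7000^2 ≡ 7000^2 = 49000000 ≡ 4180 (mod 8852)
7000^4 ≡ 4180^2 = 17472400 ≡ 7404 (mod 8852)
7000^8 ≡ 7404^2 = 54819216 ≡ 7632 (mod 8852)
7000^16 ≡ 7632^2 = 58247424 ≡ 1264 (mod 8852)
7000^32 ≡ 1264^2 = 1597696 ≡ 4336 (mod 8852)
7000^64 ≡ 4336^2 = 18800896 ≡ 8100 (mod 8852)
7000^128 ≡ 8100^2 = 65610000 ≡ 7828 (mod 8852)
7000^256 ≡ 7828^2 = 61277584 ≡ 4040 (mod 8852)
7000^512 ≡ 4040^2 = 16321600 ≡ 7364 (mod 8852)
7000^810 = 7000^512 · 7000^256 · 7000^32 · 7000^8 · 7000^2 ≡ 7364 · 4040 · 4336 · 7632 · 4180 (mod 8852).
Accumulate the product:
7364 · 4040 = 29750560 ≡ 7840
7840 · 4336 = 33994240 ≡ 2560
2560 · 7632 = 19537920 ≡ 1556
1556 · 4180 = 6504080 ≡ 6712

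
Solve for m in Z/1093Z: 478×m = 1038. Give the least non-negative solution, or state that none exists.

1022

gcd(478, 1093) = 1, so a unique solution mod 1093 exists.
478⁻¹ ≡ 359 (mod 1093).
m ≡ 359×1038 ≡ 1022 (mod 1093).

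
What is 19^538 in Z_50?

41

19^1 ≡ 19 (mod 50)
19^2 ≡ 19^2 = 361 ≡ 11 (mod 50)
19^4 ≡ 11^2 = 121 ≡ 21 (mod 50)
19^8 ≡ 21^2 = 441 ≡ 41 (mod 50)
19^16 ≡ 41^2 = 1681 ≡ 31 (mod 50)
19^32 ≡ 31^2 = 961 ≡ 11 (mod 50)
19^64 ≡ 11^2 = 121 ≡ 21 (mod 50)
19^128 ≡ 21^2 = 441 ≡ 41 (mod 50)
19^256 ≡ 41^2 = 1681 ≡ 31 (mod 50)
19^512 ≡ 31^2 = 961 ≡ 11 (mod 50)
19^538 = 19^512 × 19^16 × 19^8 × 19^2 ≡ 11 × 31 × 41 × 11 (mod 50).
Accumulate the product:
11 × 31 = 341 ≡ 41
41 × 41 = 1681 ≡ 31
31 × 11 = 341 ≡ 41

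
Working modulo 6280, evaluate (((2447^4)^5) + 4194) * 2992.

4280

(2447)^4 ≡ 4121 (mod 6280)
(4121)^5 ≡ 3521 (mod 6280)
3521 + 4194 = 7715 ≡ 1435 (mod 6280)
1435 * 2992 = 4293520 ≡ 4280 (mod 6280)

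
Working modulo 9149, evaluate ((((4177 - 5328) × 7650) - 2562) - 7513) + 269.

4177 - 5328 = -1151 ≡ 7998 (mod 9149)
7998 × 7650 = 61184700 ≡ 5337 (mod 9149)
5337 - 2562 = 2775
2775 - 7513 = -4738 ≡ 4411 (mod 9149)
4411 + 269 = 4680

4680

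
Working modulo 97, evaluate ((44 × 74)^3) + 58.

44 × 74 = 3256 ≡ 55 (mod 97)
(55)^3 ≡ 20 (mod 97)
20 + 58 = 78

78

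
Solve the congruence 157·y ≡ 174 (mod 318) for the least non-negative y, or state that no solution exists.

72

gcd(157, 318) = 1, so a unique solution mod 318 exists.
157⁻¹ ≡ 79 (mod 318).
y ≡ 79·174 ≡ 72 (mod 318).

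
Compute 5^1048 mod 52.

1

1048 in binary is 10000011000, i.e. 1048 = 1024 + 16 + 8.
5^1 ≡ 5 (mod 52)
5^2 ≡ 5^2 = 25 (mod 52)
5^4 ≡ 25^2 = 625 ≡ 1 (mod 52)
5^8 ≡ 1^2 = 1 (mod 52)
5^16 ≡ 1^2 = 1 (mod 52)
5^32 ≡ 1^2 = 1 (mod 52)
5^64 ≡ 1^2 = 1 (mod 52)
5^128 ≡ 1^2 = 1 (mod 52)
5^256 ≡ 1^2 = 1 (mod 52)
5^512 ≡ 1^2 = 1 (mod 52)
5^1024 ≡ 1^2 = 1 (mod 52)
5^1048 = 5^1024 × 5^16 × 5^8 ≡ 1 × 1 × 1 (mod 52).
Accumulate the product:
1 × 1 = 1
1 × 1 = 1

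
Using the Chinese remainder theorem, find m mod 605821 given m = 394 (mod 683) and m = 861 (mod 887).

393802

683⁻¹ mod 887: 683*100 ≡ 1 (mod 887), so 683⁻¹ ≡ 100.
m = 394 + 683*((861 − 394)*100 mod 887) = 394 + 683*576 = 393802.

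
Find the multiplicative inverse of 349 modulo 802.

347

802 = 2·349 + 104
349 = 3·104 + 37
104 = 2·37 + 30
37 = 1·30 + 7
30 = 4·7 + 2
7 = 3·2 + 1
2 = 2·1 + 0
gcd(349, 802) = 1, so the inverse exists.
Back-substitute for 1:
1 = 1·7 − 3·2
  = −3·30 + 13·7
  = 13·37 − 16·30
  = −16·104 + 45·37
  = 45·349 − 151·104
  = −151·802 + 347·349
So 349⁻¹ ≡ 347 (mod 802).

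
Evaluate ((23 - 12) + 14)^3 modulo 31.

23 - 12 = 11
11 + 14 = 25
(25)^3 ≡ 1 (mod 31)

1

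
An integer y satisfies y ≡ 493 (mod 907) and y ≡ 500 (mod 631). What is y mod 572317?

471226

907⁻¹ mod 631: 907*615 ≡ 1 (mod 631), so 907⁻¹ ≡ 615.
y = 493 + 907*((500 − 493)*615 mod 631) = 493 + 907*519 = 471226.
Check: 471226 mod 907 = 493, 471226 mod 631 = 500. ✓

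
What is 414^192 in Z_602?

484

Using repeated squaring:
414^1 ≡ 414 (mod 602)
414^2 ≡ 414^2 = 171396 ≡ 428 (mod 602)
414^4 ≡ 428^2 = 183184 ≡ 176 (mod 602)
414^8 ≡ 176^2 = 30976 ≡ 274 (mod 602)
414^16 ≡ 274^2 = 75076 ≡ 428 (mod 602)
414^32 ≡ 428^2 = 183184 ≡ 176 (mod 602)
414^64 ≡ 176^2 = 30976 ≡ 274 (mod 602)
414^128 ≡ 274^2 = 75076 ≡ 428 (mod 602)
414^192 = 414^128 * 414^64 ≡ 428 * 274 (mod 602).
428 * 274 = 117272 ≡ 484 (mod 602).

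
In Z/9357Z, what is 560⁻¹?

9357 = 16·560 + 397
560 = 1·397 + 163
397 = 2·163 + 71
163 = 2·71 + 21
71 = 3·21 + 8
21 = 2·8 + 5
8 = 1·5 + 3
5 = 1·3 + 2
3 = 1·2 + 1
2 = 2·1 + 0
gcd(560, 9357) = 1, so the inverse exists.
Back-substitute for 1:
1 = 1·3 − 1·2
  = −1·5 + 2·3
  = 2·8 − 3·5
  = −3·21 + 8·8
  = 8·71 − 27·21
  = −27·163 + 62·71
  = 62·397 − 151·163
  = −151·560 + 213·397
  = 213·9357 − 3559·560
So 560⁻¹ ≡ −3559 ≡ 5798 (mod 9357).

5798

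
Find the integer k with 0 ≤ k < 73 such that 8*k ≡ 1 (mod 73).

64

By the extended Euclidean algorithm:
73 = 9×8 + 1
8 = 8×1 + 0
gcd(8, 73) = 1, so the inverse exists.
Back-substitute for 1:
1 = 1×73 − 9×8
So 8⁻¹ ≡ −9 ≡ 64 (mod 73).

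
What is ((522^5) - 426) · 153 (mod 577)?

319

(522)^5 ≡ 413 (mod 577)
413 - 426 = -13 ≡ 564 (mod 577)
564 · 153 = 86292 ≡ 319 (mod 577)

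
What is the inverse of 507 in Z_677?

Apply the Euclidean algorithm and back-substitute:
677 = 1×507 + 170
507 = 2×170 + 167
170 = 1×167 + 3
167 = 55×3 + 2
3 = 1×2 + 1
2 = 2×1 + 0
gcd(507, 677) = 1, so the inverse exists.
Bézout: 1 = 170×677 − 227×507.
So 507⁻¹ ≡ −227 ≡ 450 (mod 677).

450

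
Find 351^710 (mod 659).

710 in binary is 1011000110, i.e. 710 = 512 + 128 + 64 + 4 + 2.
351^1 ≡ 351 (mod 659)
351^2 ≡ 351^2 = 123201 ≡ 627 (mod 659)
351^4 ≡ 627^2 = 393129 ≡ 365 (mod 659)
351^8 ≡ 365^2 = 133225 ≡ 107 (mod 659)
351^16 ≡ 107^2 = 11449 ≡ 246 (mod 659)
351^32 ≡ 246^2 = 60516 ≡ 547 (mod 659)
351^64 ≡ 547^2 = 299209 ≡ 23 (mod 659)
351^128 ≡ 23^2 = 529 (mod 659)
351^256 ≡ 529^2 = 279841 ≡ 425 (mod 659)
351^512 ≡ 425^2 = 180625 ≡ 59 (mod 659)
351^710 = 351^512 * 351^128 * 351^64 * 351^4 * 351^2 ≡ 59 * 529 * 23 * 365 * 627 (mod 659).
Accumulate the product:
59 * 529 = 31211 ≡ 238
238 * 23 = 5474 ≡ 202
202 * 365 = 73730 ≡ 581
581 * 627 = 364287 ≡ 519

519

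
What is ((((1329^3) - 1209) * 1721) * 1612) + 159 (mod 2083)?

1287

(1329)^3 ≡ 1589 (mod 2083)
1589 - 1209 = 380
380 * 1721 = 653980 ≡ 2001 (mod 2083)
2001 * 1612 = 3225612 ≡ 1128 (mod 2083)
1128 + 159 = 1287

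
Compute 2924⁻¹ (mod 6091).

Run the extended Euclidean algorithm:
6091 = 2*2924 + 243
2924 = 12*243 + 8
243 = 30*8 + 3
8 = 2*3 + 2
3 = 1*2 + 1
2 = 2*1 + 0
gcd(2924, 6091) = 1, so the inverse exists.
Bézout: 1 = 1095*6091 − 2281*2924.
So 2924⁻¹ ≡ −2281 ≡ 3810 (mod 6091).

3810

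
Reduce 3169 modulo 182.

75

3169 = 17×182 + 75, so 3169 ≡ 75 (mod 182).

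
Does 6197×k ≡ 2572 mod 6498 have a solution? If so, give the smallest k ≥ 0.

4784

gcd(6197, 6498) = 1, so a unique solution mod 6498 exists.
6197⁻¹ ≡ 6131 (mod 6498).
k ≡ 6131×2572 ≡ 4784 (mod 6498).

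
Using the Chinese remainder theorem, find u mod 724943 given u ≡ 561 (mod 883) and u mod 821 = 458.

127713

883⁻¹ mod 821: 883×437 ≡ 1 (mod 821), so 883⁻¹ ≡ 437.
u = 561 + 883×((458 − 561)×437 mod 821) = 561 + 883×144 = 127713.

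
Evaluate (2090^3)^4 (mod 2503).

1673

(2090)^3 ≡ 1938 (mod 2503)
(1938)^4 ≡ 1673 (mod 2503)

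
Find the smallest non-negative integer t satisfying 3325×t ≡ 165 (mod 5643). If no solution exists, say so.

gcd(3325, 5643) = 19, and 19 does not divide 165.
So the congruence has no solution.

no solution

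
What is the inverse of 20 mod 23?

15

23 = 1×20 + 3
20 = 6×3 + 2
3 = 1×2 + 1
2 = 2×1 + 0
gcd(20, 23) = 1, so the inverse exists.
Back-substitute for 1:
1 = 1×3 − 1×2
  = −1×20 + 7×3
  = 7×23 − 8×20
So 20⁻¹ ≡ −8 ≡ 15 (mod 23).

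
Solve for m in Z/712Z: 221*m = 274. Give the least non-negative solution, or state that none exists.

gcd(221, 712) = 1, so a unique solution mod 712 exists.
221⁻¹ ≡ 29 (mod 712).
m ≡ 29*274 ≡ 114 (mod 712).

114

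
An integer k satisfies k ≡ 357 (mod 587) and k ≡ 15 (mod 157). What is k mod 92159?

9749

587⁻¹ mod 157: 587*134 ≡ 1 (mod 157), so 587⁻¹ ≡ 134.
k = 357 + 587*((15 − 357)*134 mod 157) = 357 + 587*16 = 9749.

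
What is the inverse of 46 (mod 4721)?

1950

4721 = 102·46 + 29
46 = 1·29 + 17
29 = 1·17 + 12
17 = 1·12 + 5
12 = 2·5 + 2
5 = 2·2 + 1
2 = 2·1 + 0
gcd(46, 4721) = 1, so the inverse exists.
Back-substitute for 1:
1 = 1·5 − 2·2
  = −2·12 + 5·5
  = 5·17 − 7·12
  = −7·29 + 12·17
  = 12·46 − 19·29
  = −19·4721 + 1950·46
So 46⁻¹ ≡ 1950 (mod 4721).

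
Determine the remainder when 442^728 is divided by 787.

Using repeated squaring:
728 in binary is 1011011000, i.e. 728 = 512 + 128 + 64 + 16 + 8.
442^1 ≡ 442 (mod 787)
442^2 ≡ 442^2 = 195364 ≡ 188 (mod 787)
442^4 ≡ 188^2 = 35344 ≡ 716 (mod 787)
442^8 ≡ 716^2 = 512656 ≡ 319 (mod 787)
442^16 ≡ 319^2 = 101761 ≡ 238 (mod 787)
442^32 ≡ 238^2 = 56644 ≡ 767 (mod 787)
442^64 ≡ 767^2 = 588289 ≡ 400 (mod 787)
442^128 ≡ 400^2 = 160000 ≡ 239 (mod 787)
442^256 ≡ 239^2 = 57121 ≡ 457 (mod 787)
442^512 ≡ 457^2 = 208849 ≡ 294 (mod 787)
442^728 = 442^512 · 442^128 · 442^64 · 442^16 · 442^8 ≡ 294 · 239 · 400 · 238 · 319 (mod 787).
Accumulate the product:
294 · 239 = 70266 ≡ 223
223 · 400 = 89200 ≡ 269
269 · 238 = 64022 ≡ 275
275 · 319 = 87725 ≡ 368

368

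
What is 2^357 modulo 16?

0

2^1 ≡ 2 (mod 16)
2^2 ≡ 2^2 = 4 (mod 16)
2^4 ≡ 4^2 = 16 ≡ 0 (mod 16)
2^8 ≡ 0^2 = 0 (mod 16)
2^16 ≡ 0^2 = 0 (mod 16)
2^32 ≡ 0^2 = 0 (mod 16)
2^64 ≡ 0^2 = 0 (mod 16)
2^128 ≡ 0^2 = 0 (mod 16)
2^256 ≡ 0^2 = 0 (mod 16)
2^357 = 2^256 × 2^64 × 2^32 × 2^4 × 2^1 ≡ 0 × 0 × 0 × 0 × 2 (mod 16).
Accumulate the product:
0 × 0 = 0
0 × 0 = 0
0 × 0 = 0
0 × 2 = 0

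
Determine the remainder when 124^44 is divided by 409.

392

Compute successive squares:
124^1 ≡ 124 (mod 409)
124^2 ≡ 124^2 = 15376 ≡ 243 (mod 409)
124^4 ≡ 243^2 = 59049 ≡ 153 (mod 409)
124^8 ≡ 153^2 = 23409 ≡ 96 (mod 409)
124^16 ≡ 96^2 = 9216 ≡ 218 (mod 409)
124^32 ≡ 218^2 = 47524 ≡ 80 (mod 409)
124^44 = 124^32 × 124^8 × 124^4 ≡ 80 × 96 × 153 (mod 409).
Accumulate the product:
80 × 96 = 7680 ≡ 318
318 × 153 = 48654 ≡ 392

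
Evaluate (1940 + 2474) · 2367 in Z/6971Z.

1940 + 2474 = 4414
4414 · 2367 = 10447938 ≡ 5380 (mod 6971)

5380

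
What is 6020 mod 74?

26

6020 = 81·74 + 26, so 6020 ≡ 26 (mod 74).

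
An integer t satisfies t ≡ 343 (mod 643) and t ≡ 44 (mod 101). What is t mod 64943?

53069

643⁻¹ mod 101: 643×71 ≡ 1 (mod 101), so 643⁻¹ ≡ 71.
t = 343 + 643×((44 − 343)×71 mod 101) = 343 + 643×82 = 53069.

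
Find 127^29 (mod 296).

71

Using repeated squaring:
127^1 ≡ 127 (mod 296)
127^2 ≡ 127^2 = 16129 ≡ 145 (mod 296)
127^4 ≡ 145^2 = 21025 ≡ 9 (mod 296)
127^8 ≡ 9^2 = 81 (mod 296)
127^16 ≡ 81^2 = 6561 ≡ 49 (mod 296)
127^29 = 127^16 × 127^8 × 127^4 × 127^1 ≡ 49 × 81 × 9 × 127 (mod 296).
Accumulate the product:
49 × 81 = 3969 ≡ 121
121 × 9 = 1089 ≡ 201
201 × 127 = 25527 ≡ 71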